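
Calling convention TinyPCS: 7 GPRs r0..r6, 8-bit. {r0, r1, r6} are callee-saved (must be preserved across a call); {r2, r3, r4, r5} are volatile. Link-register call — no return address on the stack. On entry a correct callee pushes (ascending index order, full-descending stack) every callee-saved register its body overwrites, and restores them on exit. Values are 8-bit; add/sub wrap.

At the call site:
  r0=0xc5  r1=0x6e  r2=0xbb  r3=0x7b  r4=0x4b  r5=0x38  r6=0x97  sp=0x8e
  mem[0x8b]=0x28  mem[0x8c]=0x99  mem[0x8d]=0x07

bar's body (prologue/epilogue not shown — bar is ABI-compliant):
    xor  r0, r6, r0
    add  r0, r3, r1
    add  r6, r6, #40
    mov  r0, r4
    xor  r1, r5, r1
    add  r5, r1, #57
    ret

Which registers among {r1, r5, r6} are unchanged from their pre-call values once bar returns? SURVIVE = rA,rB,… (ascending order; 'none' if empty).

SURVIVE = r1,r6

prologue: push r0 -> mem[0x8d]=0xc5, sp=0x8d
prologue: push r1 -> mem[0x8c]=0x6e, sp=0x8c
prologue: push r6 -> mem[0x8b]=0x97, sp=0x8b
body[0] xor  r0, r6, r0 -> r0=0x52
body[1] add  r0, r3, r1 -> r0=0xe9
body[2] add  r6, r6, #40 -> r6=0xbf
body[3] mov  r0, r4 -> r0=0x4b
body[4] xor  r1, r5, r1 -> r1=0x56
body[5] add  r5, r1, #57 -> r5=0x8f
epilogue: pop r6=0x97, sp=0x8c
epilogue: pop r1=0x6e, sp=0x8d
epilogue: pop r0=0xc5, sp=0x8e
r1: callee-saved, written=True
r5: caller-saved, written=True
r6: callee-saved, written=True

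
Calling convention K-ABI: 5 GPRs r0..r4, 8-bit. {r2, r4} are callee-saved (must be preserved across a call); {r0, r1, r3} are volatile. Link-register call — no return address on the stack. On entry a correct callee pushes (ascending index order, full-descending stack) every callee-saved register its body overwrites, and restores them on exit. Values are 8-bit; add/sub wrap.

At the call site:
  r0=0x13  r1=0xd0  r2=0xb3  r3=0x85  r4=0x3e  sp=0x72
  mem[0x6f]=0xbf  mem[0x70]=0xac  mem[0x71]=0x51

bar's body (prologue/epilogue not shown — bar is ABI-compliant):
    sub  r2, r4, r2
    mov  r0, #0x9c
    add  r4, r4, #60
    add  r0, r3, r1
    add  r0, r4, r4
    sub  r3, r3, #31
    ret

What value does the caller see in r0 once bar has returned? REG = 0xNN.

REG = 0xf4

prologue: push r2 -> mem[0x71]=0xb3, sp=0x71
prologue: push r4 -> mem[0x70]=0x3e, sp=0x70
body[0] sub  r2, r4, r2 -> r2=0x8b
body[1] mov  r0, #0x9c -> r0=0x9c
body[2] add  r4, r4, #60 -> r4=0x7a
body[3] add  r0, r3, r1 -> r0=0x55
body[4] add  r0, r4, r4 -> r0=0xf4
body[5] sub  r3, r3, #31 -> r3=0x66
epilogue: pop r4=0x3e, sp=0x71
epilogue: pop r2=0xb3, sp=0x72
r0 is caller-saved -> body value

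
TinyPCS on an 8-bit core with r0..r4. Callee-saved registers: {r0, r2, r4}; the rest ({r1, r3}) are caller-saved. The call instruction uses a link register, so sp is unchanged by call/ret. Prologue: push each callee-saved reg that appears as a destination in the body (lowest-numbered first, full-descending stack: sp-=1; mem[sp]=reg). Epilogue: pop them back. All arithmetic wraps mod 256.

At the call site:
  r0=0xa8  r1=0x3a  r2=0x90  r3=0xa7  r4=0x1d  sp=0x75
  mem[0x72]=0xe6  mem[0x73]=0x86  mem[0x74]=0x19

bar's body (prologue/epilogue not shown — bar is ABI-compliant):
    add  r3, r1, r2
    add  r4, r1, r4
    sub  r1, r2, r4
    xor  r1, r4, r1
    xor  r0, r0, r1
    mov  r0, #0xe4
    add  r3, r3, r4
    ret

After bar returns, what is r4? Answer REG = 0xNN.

prologue: push r0 -> mem[0x74]=0xa8, sp=0x74
prologue: push r4 -> mem[0x73]=0x1d, sp=0x73
body[0] add  r3, r1, r2 -> r3=0xca
body[1] add  r4, r1, r4 -> r4=0x57
body[2] sub  r1, r2, r4 -> r1=0x39
body[3] xor  r1, r4, r1 -> r1=0x6e
body[4] xor  r0, r0, r1 -> r0=0xc6
body[5] mov  r0, #0xe4 -> r0=0xe4
body[6] add  r3, r3, r4 -> r3=0x21
epilogue: pop r4=0x1d, sp=0x74
epilogue: pop r0=0xa8, sp=0x75
r4 is callee-saved -> restored

REG = 0x1d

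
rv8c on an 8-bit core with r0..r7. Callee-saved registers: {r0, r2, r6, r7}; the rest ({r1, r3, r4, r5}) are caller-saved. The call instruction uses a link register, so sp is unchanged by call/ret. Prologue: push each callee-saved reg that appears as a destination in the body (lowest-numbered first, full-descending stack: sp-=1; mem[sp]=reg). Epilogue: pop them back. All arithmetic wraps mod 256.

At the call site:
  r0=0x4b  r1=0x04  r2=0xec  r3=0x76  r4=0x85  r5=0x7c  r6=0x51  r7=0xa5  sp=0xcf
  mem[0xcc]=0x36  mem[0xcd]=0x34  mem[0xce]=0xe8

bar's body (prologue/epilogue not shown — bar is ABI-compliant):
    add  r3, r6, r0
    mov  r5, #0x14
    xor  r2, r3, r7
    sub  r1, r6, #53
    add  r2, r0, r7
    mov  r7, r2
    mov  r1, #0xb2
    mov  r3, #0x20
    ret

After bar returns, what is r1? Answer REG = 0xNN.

REG = 0xb2

prologue: push r2 → mem[0xce]=0xec, sp=0xce
prologue: push r7 → mem[0xcd]=0xa5, sp=0xcd
body[0] add  r3, r6, r0 → r3=0x9c
body[1] mov  r5, #0x14 → r5=0x14
body[2] xor  r2, r3, r7 → r2=0x39
body[3] sub  r1, r6, #53 → r1=0x1c
body[4] add  r2, r0, r7 → r2=0xf0
body[5] mov  r7, r2 → r7=0xf0
body[6] mov  r1, #0xb2 → r1=0xb2
body[7] mov  r3, #0x20 → r3=0x20
epilogue: pop r7=0xa5, sp=0xce
epilogue: pop r2=0xec, sp=0xcf
r1 is caller-saved → body value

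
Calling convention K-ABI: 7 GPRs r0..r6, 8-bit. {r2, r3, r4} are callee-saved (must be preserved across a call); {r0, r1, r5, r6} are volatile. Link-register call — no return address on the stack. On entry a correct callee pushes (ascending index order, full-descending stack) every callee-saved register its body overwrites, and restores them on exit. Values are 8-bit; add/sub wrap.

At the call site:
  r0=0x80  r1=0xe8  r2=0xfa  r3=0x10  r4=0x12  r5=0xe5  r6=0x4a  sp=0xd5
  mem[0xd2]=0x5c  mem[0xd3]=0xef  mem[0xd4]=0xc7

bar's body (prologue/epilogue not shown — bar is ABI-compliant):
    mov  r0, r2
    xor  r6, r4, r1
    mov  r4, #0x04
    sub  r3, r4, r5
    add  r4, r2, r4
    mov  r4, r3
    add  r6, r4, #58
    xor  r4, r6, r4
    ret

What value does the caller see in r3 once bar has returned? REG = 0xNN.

REG = 0x10

prologue: push r3 → mem[0xd4]=0x10, sp=0xd4
prologue: push r4 → mem[0xd3]=0x12, sp=0xd3
body[0] mov  r0, r2 → r0=0xfa
body[1] xor  r6, r4, r1 → r6=0xfa
body[2] mov  r4, #0x04 → r4=0x04
body[3] sub  r3, r4, r5 → r3=0x1f
body[4] add  r4, r2, r4 → r4=0xfe
body[5] mov  r4, r3 → r4=0x1f
body[6] add  r6, r4, #58 → r6=0x59
body[7] xor  r4, r6, r4 → r4=0x46
epilogue: pop r4=0x12, sp=0xd4
epilogue: pop r3=0x10, sp=0xd5
r3 is callee-saved → restored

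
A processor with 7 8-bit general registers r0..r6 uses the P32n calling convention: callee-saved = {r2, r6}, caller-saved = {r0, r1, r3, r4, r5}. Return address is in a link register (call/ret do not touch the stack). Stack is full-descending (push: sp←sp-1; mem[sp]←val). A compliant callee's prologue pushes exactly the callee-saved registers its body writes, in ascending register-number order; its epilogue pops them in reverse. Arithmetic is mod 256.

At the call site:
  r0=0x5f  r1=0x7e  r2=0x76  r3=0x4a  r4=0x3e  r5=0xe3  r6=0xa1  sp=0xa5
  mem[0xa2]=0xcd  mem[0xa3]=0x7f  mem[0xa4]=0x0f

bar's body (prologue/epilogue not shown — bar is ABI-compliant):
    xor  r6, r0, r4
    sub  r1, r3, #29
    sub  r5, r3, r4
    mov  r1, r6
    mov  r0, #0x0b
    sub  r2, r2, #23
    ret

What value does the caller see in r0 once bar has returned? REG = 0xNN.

REG = 0x0b

prologue: push r2 -> mem[0xa4]=0x76, sp=0xa4
prologue: push r6 -> mem[0xa3]=0xa1, sp=0xa3
body[0] xor  r6, r0, r4 -> r6=0x61
body[1] sub  r1, r3, #29 -> r1=0x2d
body[2] sub  r5, r3, r4 -> r5=0x0c
body[3] mov  r1, r6 -> r1=0x61
body[4] mov  r0, #0x0b -> r0=0x0b
body[5] sub  r2, r2, #23 -> r2=0x5f
epilogue: pop r6=0xa1, sp=0xa4
epilogue: pop r2=0x76, sp=0xa5
r0 is caller-saved -> body value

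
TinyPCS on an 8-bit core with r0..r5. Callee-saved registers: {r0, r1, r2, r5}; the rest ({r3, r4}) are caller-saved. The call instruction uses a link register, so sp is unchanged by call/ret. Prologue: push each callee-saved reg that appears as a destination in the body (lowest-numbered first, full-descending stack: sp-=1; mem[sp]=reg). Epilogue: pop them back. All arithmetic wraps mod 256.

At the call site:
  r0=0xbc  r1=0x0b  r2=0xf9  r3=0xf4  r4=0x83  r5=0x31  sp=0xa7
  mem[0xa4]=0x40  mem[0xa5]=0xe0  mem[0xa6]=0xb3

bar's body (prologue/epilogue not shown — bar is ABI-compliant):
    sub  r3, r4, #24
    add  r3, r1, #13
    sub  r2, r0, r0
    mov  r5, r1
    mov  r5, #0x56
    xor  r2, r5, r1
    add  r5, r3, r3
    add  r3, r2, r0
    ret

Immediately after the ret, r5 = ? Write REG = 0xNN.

prologue: push r2 -> mem[0xa6]=0xf9, sp=0xa6
prologue: push r5 -> mem[0xa5]=0x31, sp=0xa5
body[0] sub  r3, r4, #24 -> r3=0x6b
body[1] add  r3, r1, #13 -> r3=0x18
body[2] sub  r2, r0, r0 -> r2=0x00
body[3] mov  r5, r1 -> r5=0x0b
body[4] mov  r5, #0x56 -> r5=0x56
body[5] xor  r2, r5, r1 -> r2=0x5d
body[6] add  r5, r3, r3 -> r5=0x30
body[7] add  r3, r2, r0 -> r3=0x19
epilogue: pop r5=0x31, sp=0xa6
epilogue: pop r2=0xf9, sp=0xa7
r5 is callee-saved -> restored

REG = 0x31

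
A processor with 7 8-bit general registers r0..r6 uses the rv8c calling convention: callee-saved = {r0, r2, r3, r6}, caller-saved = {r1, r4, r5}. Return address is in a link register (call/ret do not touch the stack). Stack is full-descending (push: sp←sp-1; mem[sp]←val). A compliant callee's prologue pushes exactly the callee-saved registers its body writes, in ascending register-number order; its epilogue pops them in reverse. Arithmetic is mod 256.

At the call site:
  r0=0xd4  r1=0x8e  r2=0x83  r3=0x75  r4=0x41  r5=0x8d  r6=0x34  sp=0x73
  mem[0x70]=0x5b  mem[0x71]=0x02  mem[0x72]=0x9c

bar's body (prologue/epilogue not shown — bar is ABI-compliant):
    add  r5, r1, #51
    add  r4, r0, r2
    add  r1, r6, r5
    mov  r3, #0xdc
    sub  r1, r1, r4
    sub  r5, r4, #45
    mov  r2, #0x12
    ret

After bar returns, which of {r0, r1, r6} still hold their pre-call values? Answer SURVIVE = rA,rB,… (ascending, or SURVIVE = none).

prologue: push r2 → mem[0x72]=0x83, sp=0x72
prologue: push r3 → mem[0x71]=0x75, sp=0x71
body[0] add  r5, r1, #51 → r5=0xc1
body[1] add  r4, r0, r2 → r4=0x57
body[2] add  r1, r6, r5 → r1=0xf5
body[3] mov  r3, #0xdc → r3=0xdc
body[4] sub  r1, r1, r4 → r1=0x9e
body[5] sub  r5, r4, #45 → r5=0x2a
body[6] mov  r2, #0x12 → r2=0x12
epilogue: pop r3=0x75, sp=0x72
epilogue: pop r2=0x83, sp=0x73
r0: callee-saved, written=False
r1: caller-saved, written=True
r6: callee-saved, written=False

SURVIVE = r0,r6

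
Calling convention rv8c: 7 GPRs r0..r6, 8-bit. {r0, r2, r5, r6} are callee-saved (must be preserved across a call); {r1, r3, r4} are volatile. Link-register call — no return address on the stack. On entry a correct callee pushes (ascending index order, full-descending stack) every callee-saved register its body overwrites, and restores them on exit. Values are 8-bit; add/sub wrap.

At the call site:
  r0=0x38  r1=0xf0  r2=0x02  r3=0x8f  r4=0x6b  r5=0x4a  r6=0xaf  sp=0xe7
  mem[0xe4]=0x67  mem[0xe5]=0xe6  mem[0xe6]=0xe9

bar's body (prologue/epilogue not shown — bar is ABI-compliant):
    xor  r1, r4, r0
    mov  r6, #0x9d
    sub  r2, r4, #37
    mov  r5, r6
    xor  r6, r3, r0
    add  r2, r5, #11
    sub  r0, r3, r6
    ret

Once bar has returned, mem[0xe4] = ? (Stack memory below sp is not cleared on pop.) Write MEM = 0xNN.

prologue: push r0 → mem[0xe6]=0x38, sp=0xe6
prologue: push r2 → mem[0xe5]=0x02, sp=0xe5
prologue: push r5 → mem[0xe4]=0x4a, sp=0xe4
prologue: push r6 → mem[0xe3]=0xaf, sp=0xe3
body[0] xor  r1, r4, r0 → r1=0x53
body[1] mov  r6, #0x9d → r6=0x9d
body[2] sub  r2, r4, #37 → r2=0x46
body[3] mov  r5, r6 → r5=0x9d
body[4] xor  r6, r3, r0 → r6=0xb7
body[5] add  r2, r5, #11 → r2=0xa8
body[6] sub  r0, r3, r6 → r0=0xd8
epilogue: pop r6=0xaf, sp=0xe4
epilogue: pop r5=0x4a, sp=0xe5
epilogue: pop r2=0x02, sp=0xe6
epilogue: pop r0=0x38, sp=0xe7
prologue pushed ['r0', 'r2', 'r5', 'r6'] at ['0xe6', '0xe5', '0xe4', '0xe3']

MEM = 0x4a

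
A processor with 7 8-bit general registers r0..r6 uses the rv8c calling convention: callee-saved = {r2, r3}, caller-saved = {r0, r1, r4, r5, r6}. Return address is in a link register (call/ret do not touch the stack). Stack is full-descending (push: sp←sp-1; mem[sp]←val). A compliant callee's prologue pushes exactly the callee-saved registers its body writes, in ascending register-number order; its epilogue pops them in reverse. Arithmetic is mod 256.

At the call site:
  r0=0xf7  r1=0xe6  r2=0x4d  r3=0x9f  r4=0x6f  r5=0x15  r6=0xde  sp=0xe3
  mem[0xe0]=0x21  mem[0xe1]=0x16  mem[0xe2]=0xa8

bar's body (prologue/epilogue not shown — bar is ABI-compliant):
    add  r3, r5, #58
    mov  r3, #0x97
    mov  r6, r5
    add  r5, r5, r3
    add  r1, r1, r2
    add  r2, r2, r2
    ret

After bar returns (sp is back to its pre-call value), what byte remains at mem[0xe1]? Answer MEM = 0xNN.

prologue: push r2 → mem[0xe2]=0x4d, sp=0xe2
prologue: push r3 → mem[0xe1]=0x9f, sp=0xe1
body[0] add  r3, r5, #58 → r3=0x4f
body[1] mov  r3, #0x97 → r3=0x97
body[2] mov  r6, r5 → r6=0x15
body[3] add  r5, r5, r3 → r5=0xac
body[4] add  r1, r1, r2 → r1=0x33
body[5] add  r2, r2, r2 → r2=0x9a
epilogue: pop r3=0x9f, sp=0xe2
epilogue: pop r2=0x4d, sp=0xe3
prologue pushed ['r2', 'r3'] at ['0xe2', '0xe1']

MEM = 0x9f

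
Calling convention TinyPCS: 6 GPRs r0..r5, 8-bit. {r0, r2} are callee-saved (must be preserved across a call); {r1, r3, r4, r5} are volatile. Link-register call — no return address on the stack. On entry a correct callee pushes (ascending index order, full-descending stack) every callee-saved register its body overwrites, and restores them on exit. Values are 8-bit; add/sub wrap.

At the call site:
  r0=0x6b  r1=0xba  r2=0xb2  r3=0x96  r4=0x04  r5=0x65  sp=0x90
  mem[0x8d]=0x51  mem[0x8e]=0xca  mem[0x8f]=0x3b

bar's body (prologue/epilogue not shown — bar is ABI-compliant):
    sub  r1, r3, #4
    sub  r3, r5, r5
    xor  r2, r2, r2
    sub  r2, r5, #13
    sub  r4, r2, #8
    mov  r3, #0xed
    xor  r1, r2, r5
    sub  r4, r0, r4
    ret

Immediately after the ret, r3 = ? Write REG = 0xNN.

REG = 0xed

prologue: push r2 → mem[0x8f]=0xb2, sp=0x8f
body[0] sub  r1, r3, #4 → r1=0x92
body[1] sub  r3, r5, r5 → r3=0x00
body[2] xor  r2, r2, r2 → r2=0x00
body[3] sub  r2, r5, #13 → r2=0x58
body[4] sub  r4, r2, #8 → r4=0x50
body[5] mov  r3, #0xed → r3=0xed
body[6] xor  r1, r2, r5 → r1=0x3d
body[7] sub  r4, r0, r4 → r4=0x1b
epilogue: pop r2=0xb2, sp=0x90
r3 is caller-saved → body value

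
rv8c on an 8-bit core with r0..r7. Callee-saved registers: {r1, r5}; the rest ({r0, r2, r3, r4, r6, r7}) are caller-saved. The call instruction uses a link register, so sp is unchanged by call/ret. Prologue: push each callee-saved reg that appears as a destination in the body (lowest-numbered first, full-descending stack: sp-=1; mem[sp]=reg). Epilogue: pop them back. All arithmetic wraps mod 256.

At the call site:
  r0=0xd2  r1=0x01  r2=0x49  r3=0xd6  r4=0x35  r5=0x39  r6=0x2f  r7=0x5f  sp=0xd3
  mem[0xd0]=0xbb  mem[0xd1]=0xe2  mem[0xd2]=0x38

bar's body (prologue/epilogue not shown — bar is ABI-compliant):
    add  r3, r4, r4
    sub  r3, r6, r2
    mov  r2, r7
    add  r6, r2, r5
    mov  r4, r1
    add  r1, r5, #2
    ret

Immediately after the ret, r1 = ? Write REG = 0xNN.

REG = 0x01

prologue: push r1 -> mem[0xd2]=0x01, sp=0xd2
body[0] add  r3, r4, r4 -> r3=0x6a
body[1] sub  r3, r6, r2 -> r3=0xe6
body[2] mov  r2, r7 -> r2=0x5f
body[3] add  r6, r2, r5 -> r6=0x98
body[4] mov  r4, r1 -> r4=0x01
body[5] add  r1, r5, #2 -> r1=0x3b
epilogue: pop r1=0x01, sp=0xd3
r1 is callee-saved -> restored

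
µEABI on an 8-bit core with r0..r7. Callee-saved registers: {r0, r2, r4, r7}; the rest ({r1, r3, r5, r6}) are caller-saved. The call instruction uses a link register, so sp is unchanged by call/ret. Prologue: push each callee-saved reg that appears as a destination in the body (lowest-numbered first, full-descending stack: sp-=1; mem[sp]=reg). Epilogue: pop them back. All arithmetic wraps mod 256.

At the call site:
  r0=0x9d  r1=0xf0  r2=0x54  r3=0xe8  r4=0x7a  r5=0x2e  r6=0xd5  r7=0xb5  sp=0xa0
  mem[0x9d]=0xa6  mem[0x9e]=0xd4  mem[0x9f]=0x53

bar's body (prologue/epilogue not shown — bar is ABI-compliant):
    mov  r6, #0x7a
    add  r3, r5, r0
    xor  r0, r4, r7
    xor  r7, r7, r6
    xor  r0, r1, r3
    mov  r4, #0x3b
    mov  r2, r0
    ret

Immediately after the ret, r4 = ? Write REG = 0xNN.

REG = 0x7a

prologue: push r0 → mem[0x9f]=0x9d, sp=0x9f
prologue: push r2 → mem[0x9e]=0x54, sp=0x9e
prologue: push r4 → mem[0x9d]=0x7a, sp=0x9d
prologue: push r7 → mem[0x9c]=0xb5, sp=0x9c
body[0] mov  r6, #0x7a → r6=0x7a
body[1] add  r3, r5, r0 → r3=0xcb
body[2] xor  r0, r4, r7 → r0=0xcf
body[3] xor  r7, r7, r6 → r7=0xcf
body[4] xor  r0, r1, r3 → r0=0x3b
body[5] mov  r4, #0x3b → r4=0x3b
body[6] mov  r2, r0 → r2=0x3b
epilogue: pop r7=0xb5, sp=0x9d
epilogue: pop r4=0x7a, sp=0x9e
epilogue: pop r2=0x54, sp=0x9f
epilogue: pop r0=0x9d, sp=0xa0
r4 is callee-saved → restored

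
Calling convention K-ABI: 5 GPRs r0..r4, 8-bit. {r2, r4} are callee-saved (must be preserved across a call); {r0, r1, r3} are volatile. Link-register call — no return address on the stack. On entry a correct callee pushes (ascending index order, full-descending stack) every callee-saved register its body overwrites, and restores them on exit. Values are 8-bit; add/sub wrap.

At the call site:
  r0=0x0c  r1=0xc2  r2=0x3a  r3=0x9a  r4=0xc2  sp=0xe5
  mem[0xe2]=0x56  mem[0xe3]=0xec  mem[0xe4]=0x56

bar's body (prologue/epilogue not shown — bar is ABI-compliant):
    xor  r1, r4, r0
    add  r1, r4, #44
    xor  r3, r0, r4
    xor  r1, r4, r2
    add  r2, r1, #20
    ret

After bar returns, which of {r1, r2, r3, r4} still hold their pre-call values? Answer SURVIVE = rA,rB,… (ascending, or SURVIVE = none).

SURVIVE = r2,r4

prologue: push r2 → mem[0xe4]=0x3a, sp=0xe4
body[0] xor  r1, r4, r0 → r1=0xce
body[1] add  r1, r4, #44 → r1=0xee
body[2] xor  r3, r0, r4 → r3=0xce
body[3] xor  r1, r4, r2 → r1=0xf8
body[4] add  r2, r1, #20 → r2=0x0c
epilogue: pop r2=0x3a, sp=0xe5
r1: caller-saved, written=True
r2: callee-saved, written=True
r3: caller-saved, written=True
r4: callee-saved, written=False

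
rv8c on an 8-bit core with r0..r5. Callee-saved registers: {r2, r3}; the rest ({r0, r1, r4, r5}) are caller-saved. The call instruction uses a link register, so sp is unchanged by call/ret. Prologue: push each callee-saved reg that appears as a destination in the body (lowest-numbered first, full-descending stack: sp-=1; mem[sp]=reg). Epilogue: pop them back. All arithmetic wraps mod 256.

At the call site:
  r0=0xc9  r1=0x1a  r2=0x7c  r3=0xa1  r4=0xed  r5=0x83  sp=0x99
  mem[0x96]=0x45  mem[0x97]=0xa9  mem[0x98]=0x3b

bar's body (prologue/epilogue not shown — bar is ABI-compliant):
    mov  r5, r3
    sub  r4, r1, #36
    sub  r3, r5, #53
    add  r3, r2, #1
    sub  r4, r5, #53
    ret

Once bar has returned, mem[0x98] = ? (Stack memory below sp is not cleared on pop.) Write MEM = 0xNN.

prologue: push r3 -> mem[0x98]=0xa1, sp=0x98
body[0] mov  r5, r3 -> r5=0xa1
body[1] sub  r4, r1, #36 -> r4=0xf6
body[2] sub  r3, r5, #53 -> r3=0x6c
body[3] add  r3, r2, #1 -> r3=0x7d
body[4] sub  r4, r5, #53 -> r4=0x6c
epilogue: pop r3=0xa1, sp=0x99
prologue pushed ['r3'] at ['0x98']

MEM = 0xa1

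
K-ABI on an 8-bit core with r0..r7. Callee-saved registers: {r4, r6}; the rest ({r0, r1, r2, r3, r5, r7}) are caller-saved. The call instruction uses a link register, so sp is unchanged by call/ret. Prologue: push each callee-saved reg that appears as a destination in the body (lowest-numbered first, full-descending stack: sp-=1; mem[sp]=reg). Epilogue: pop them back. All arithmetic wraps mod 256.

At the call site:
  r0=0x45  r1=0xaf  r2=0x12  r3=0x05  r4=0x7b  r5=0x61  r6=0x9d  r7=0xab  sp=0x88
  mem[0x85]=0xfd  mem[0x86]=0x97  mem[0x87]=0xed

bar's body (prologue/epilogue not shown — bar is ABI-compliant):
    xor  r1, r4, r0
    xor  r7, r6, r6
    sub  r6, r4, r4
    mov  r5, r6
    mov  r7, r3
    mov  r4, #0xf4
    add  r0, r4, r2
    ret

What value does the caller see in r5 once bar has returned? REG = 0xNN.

prologue: push r4 -> mem[0x87]=0x7b, sp=0x87
prologue: push r6 -> mem[0x86]=0x9d, sp=0x86
body[0] xor  r1, r4, r0 -> r1=0x3e
body[1] xor  r7, r6, r6 -> r7=0x00
body[2] sub  r6, r4, r4 -> r6=0x00
body[3] mov  r5, r6 -> r5=0x00
body[4] mov  r7, r3 -> r7=0x05
body[5] mov  r4, #0xf4 -> r4=0xf4
body[6] add  r0, r4, r2 -> r0=0x06
epilogue: pop r6=0x9d, sp=0x87
epilogue: pop r4=0x7b, sp=0x88
r5 is caller-saved -> body value

REG = 0x00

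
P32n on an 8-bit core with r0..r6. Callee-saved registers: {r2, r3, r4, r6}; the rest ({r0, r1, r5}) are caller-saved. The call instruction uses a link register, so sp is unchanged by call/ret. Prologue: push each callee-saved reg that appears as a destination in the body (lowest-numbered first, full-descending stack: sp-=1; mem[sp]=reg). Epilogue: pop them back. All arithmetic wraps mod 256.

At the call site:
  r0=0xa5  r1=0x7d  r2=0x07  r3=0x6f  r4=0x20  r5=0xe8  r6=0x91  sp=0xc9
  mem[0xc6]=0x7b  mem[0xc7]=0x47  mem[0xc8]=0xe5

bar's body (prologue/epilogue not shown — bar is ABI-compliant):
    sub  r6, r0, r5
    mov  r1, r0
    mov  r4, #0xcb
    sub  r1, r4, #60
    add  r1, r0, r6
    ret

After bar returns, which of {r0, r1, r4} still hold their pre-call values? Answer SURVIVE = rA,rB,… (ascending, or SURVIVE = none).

prologue: push r4 -> mem[0xc8]=0x20, sp=0xc8
prologue: push r6 -> mem[0xc7]=0x91, sp=0xc7
body[0] sub  r6, r0, r5 -> r6=0xbd
body[1] mov  r1, r0 -> r1=0xa5
body[2] mov  r4, #0xcb -> r4=0xcb
body[3] sub  r1, r4, #60 -> r1=0x8f
body[4] add  r1, r0, r6 -> r1=0x62
epilogue: pop r6=0x91, sp=0xc8
epilogue: pop r4=0x20, sp=0xc9
r0: caller-saved, written=False
r1: caller-saved, written=True
r4: callee-saved, written=True

SURVIVE = r0,r4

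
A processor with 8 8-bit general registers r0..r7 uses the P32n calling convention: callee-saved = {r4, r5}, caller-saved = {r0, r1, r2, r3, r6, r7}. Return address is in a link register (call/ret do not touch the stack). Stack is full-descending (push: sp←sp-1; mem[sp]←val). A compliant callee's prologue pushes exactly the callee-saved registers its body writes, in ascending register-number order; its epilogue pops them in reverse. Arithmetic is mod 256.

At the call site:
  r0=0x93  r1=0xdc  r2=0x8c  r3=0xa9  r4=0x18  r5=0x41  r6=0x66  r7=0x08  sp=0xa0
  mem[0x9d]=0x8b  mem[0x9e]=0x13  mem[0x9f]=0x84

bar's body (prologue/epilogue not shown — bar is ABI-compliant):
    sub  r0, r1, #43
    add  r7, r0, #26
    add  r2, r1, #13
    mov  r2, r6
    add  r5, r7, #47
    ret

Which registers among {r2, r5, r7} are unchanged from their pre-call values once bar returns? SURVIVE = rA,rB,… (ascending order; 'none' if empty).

prologue: push r5 → mem[0x9f]=0x41, sp=0x9f
body[0] sub  r0, r1, #43 → r0=0xb1
body[1] add  r7, r0, #26 → r7=0xcb
body[2] add  r2, r1, #13 → r2=0xe9
body[3] mov  r2, r6 → r2=0x66
body[4] add  r5, r7, #47 → r5=0xfa
epilogue: pop r5=0x41, sp=0xa0
r2: caller-saved, written=True
r5: callee-saved, written=True
r7: caller-saved, written=True

SURVIVE = r5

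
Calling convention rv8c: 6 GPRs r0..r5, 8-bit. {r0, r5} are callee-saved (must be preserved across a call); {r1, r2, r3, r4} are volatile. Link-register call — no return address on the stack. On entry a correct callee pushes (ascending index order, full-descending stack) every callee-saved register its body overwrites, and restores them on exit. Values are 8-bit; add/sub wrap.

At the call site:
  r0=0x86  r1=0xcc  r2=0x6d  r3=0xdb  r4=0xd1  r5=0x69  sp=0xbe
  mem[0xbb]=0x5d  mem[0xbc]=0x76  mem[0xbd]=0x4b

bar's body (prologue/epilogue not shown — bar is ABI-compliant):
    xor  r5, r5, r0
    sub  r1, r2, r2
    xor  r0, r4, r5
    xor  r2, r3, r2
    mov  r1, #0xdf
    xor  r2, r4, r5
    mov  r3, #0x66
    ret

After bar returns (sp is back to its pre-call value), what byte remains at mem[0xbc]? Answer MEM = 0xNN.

prologue: push r0 → mem[0xbd]=0x86, sp=0xbd
prologue: push r5 → mem[0xbc]=0x69, sp=0xbc
body[0] xor  r5, r5, r0 → r5=0xef
body[1] sub  r1, r2, r2 → r1=0x00
body[2] xor  r0, r4, r5 → r0=0x3e
body[3] xor  r2, r3, r2 → r2=0xb6
body[4] mov  r1, #0xdf → r1=0xdf
body[5] xor  r2, r4, r5 → r2=0x3e
body[6] mov  r3, #0x66 → r3=0x66
epilogue: pop r5=0x69, sp=0xbd
epilogue: pop r0=0x86, sp=0xbe
prologue pushed ['r0', 'r5'] at ['0xbd', '0xbc']

MEM = 0x69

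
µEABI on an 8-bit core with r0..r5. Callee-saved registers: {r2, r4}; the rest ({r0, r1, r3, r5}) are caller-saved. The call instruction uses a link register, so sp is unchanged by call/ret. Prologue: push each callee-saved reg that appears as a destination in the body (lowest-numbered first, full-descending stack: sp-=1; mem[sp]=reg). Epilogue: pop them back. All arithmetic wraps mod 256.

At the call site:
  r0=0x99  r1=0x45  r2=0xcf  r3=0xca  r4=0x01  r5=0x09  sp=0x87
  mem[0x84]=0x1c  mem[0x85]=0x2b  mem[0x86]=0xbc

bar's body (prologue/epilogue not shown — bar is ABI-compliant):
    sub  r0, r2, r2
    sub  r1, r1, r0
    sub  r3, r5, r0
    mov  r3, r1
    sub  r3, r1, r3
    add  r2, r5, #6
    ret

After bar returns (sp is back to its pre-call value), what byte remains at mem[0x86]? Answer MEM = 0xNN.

prologue: push r2 → mem[0x86]=0xcf, sp=0x86
body[0] sub  r0, r2, r2 → r0=0x00
body[1] sub  r1, r1, r0 → r1=0x45
body[2] sub  r3, r5, r0 → r3=0x09
body[3] mov  r3, r1 → r3=0x45
body[4] sub  r3, r1, r3 → r3=0x00
body[5] add  r2, r5, #6 → r2=0x0f
epilogue: pop r2=0xcf, sp=0x87
prologue pushed ['r2'] at ['0x86']

MEM = 0xcf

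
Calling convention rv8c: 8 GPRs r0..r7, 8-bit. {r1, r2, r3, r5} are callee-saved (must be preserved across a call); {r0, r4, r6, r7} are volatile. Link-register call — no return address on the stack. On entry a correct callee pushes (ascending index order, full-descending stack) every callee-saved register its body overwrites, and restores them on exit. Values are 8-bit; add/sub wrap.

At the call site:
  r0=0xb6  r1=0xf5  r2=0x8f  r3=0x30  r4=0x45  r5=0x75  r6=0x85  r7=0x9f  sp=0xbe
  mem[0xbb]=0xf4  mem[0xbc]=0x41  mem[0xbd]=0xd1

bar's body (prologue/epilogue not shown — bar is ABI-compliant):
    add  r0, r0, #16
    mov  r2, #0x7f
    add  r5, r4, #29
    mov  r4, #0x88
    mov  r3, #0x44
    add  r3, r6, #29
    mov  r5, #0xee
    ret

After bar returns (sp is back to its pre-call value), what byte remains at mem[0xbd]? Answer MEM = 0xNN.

MEM = 0x8f

prologue: push r2 → mem[0xbd]=0x8f, sp=0xbd
prologue: push r3 → mem[0xbc]=0x30, sp=0xbc
prologue: push r5 → mem[0xbb]=0x75, sp=0xbb
body[0] add  r0, r0, #16 → r0=0xc6
body[1] mov  r2, #0x7f → r2=0x7f
body[2] add  r5, r4, #29 → r5=0x62
body[3] mov  r4, #0x88 → r4=0x88
body[4] mov  r3, #0x44 → r3=0x44
body[5] add  r3, r6, #29 → r3=0xa2
body[6] mov  r5, #0xee → r5=0xee
epilogue: pop r5=0x75, sp=0xbc
epilogue: pop r3=0x30, sp=0xbd
epilogue: pop r2=0x8f, sp=0xbe
prologue pushed ['r2', 'r3', 'r5'] at ['0xbd', '0xbc', '0xbb']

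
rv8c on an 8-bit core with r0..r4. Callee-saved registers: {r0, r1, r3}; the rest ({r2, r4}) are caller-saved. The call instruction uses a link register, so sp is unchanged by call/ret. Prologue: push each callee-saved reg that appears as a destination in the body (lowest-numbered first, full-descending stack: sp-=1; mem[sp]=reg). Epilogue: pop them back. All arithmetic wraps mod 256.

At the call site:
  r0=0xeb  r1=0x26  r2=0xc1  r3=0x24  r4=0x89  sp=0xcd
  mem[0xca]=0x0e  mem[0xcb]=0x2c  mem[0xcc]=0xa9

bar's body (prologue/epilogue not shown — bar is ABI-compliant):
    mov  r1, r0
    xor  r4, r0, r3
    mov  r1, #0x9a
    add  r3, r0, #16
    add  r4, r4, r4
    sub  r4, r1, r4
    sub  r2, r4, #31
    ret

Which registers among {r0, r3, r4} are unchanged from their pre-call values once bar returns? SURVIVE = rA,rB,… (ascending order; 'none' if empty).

SURVIVE = r0,r3

prologue: push r1 -> mem[0xcc]=0x26, sp=0xcc
prologue: push r3 -> mem[0xcb]=0x24, sp=0xcb
body[0] mov  r1, r0 -> r1=0xeb
body[1] xor  r4, r0, r3 -> r4=0xcf
body[2] mov  r1, #0x9a -> r1=0x9a
body[3] add  r3, r0, #16 -> r3=0xfb
body[4] add  r4, r4, r4 -> r4=0x9e
body[5] sub  r4, r1, r4 -> r4=0xfc
body[6] sub  r2, r4, #31 -> r2=0xdd
epilogue: pop r3=0x24, sp=0xcc
epilogue: pop r1=0x26, sp=0xcd
r0: callee-saved, written=False
r3: callee-saved, written=True
r4: caller-saved, written=True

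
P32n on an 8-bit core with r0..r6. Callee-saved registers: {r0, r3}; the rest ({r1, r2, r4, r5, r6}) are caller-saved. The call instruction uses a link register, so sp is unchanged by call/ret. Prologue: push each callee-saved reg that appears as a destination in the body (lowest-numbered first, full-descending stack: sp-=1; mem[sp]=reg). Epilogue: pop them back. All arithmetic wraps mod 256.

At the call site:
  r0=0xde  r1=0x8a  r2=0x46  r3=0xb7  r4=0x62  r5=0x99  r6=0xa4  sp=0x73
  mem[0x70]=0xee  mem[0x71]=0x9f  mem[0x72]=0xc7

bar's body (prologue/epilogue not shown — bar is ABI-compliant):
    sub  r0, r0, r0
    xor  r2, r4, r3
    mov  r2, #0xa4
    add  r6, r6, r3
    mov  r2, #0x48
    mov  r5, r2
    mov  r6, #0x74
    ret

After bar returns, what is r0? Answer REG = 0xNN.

REG = 0xde

prologue: push r0 -> mem[0x72]=0xde, sp=0x72
body[0] sub  r0, r0, r0 -> r0=0x00
body[1] xor  r2, r4, r3 -> r2=0xd5
body[2] mov  r2, #0xa4 -> r2=0xa4
body[3] add  r6, r6, r3 -> r6=0x5b
body[4] mov  r2, #0x48 -> r2=0x48
body[5] mov  r5, r2 -> r5=0x48
body[6] mov  r6, #0x74 -> r6=0x74
epilogue: pop r0=0xde, sp=0x73
r0 is callee-saved -> restored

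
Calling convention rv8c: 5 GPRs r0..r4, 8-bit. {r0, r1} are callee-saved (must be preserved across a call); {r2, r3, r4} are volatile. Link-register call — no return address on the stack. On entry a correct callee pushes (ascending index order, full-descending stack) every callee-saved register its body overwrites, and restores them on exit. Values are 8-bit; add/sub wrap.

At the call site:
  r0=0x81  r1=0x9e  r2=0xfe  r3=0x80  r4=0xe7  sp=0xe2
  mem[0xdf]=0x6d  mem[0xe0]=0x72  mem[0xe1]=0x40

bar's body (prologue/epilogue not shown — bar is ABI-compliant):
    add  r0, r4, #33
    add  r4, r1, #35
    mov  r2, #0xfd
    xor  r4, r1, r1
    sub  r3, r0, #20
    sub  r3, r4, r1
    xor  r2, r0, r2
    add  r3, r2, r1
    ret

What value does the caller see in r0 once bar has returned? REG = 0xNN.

REG = 0x81

prologue: push r0 -> mem[0xe1]=0x81, sp=0xe1
body[0] add  r0, r4, #33 -> r0=0x08
body[1] add  r4, r1, #35 -> r4=0xc1
body[2] mov  r2, #0xfd -> r2=0xfd
body[3] xor  r4, r1, r1 -> r4=0x00
body[4] sub  r3, r0, #20 -> r3=0xf4
body[5] sub  r3, r4, r1 -> r3=0x62
body[6] xor  r2, r0, r2 -> r2=0xf5
body[7] add  r3, r2, r1 -> r3=0x93
epilogue: pop r0=0x81, sp=0xe2
r0 is callee-saved -> restored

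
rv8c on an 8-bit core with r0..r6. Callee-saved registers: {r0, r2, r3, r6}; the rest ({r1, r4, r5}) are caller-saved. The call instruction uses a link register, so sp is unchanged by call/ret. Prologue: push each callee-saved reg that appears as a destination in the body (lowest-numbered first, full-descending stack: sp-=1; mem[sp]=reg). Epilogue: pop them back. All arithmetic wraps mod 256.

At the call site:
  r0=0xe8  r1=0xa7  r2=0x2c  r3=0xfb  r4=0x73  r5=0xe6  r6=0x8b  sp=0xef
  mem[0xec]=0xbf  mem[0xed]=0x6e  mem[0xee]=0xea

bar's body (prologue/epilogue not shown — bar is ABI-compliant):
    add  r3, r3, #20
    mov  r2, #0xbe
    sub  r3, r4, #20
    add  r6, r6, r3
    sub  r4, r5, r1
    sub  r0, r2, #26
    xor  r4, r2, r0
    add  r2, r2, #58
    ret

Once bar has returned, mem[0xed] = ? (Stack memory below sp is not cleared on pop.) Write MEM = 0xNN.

MEM = 0x2c

prologue: push r0 → mem[0xee]=0xe8, sp=0xee
prologue: push r2 → mem[0xed]=0x2c, sp=0xed
prologue: push r3 → mem[0xec]=0xfb, sp=0xec
prologue: push r6 → mem[0xeb]=0x8b, sp=0xeb
body[0] add  r3, r3, #20 → r3=0x0f
body[1] mov  r2, #0xbe → r2=0xbe
body[2] sub  r3, r4, #20 → r3=0x5f
body[3] add  r6, r6, r3 → r6=0xea
body[4] sub  r4, r5, r1 → r4=0x3f
body[5] sub  r0, r2, #26 → r0=0xa4
body[6] xor  r4, r2, r0 → r4=0x1a
body[7] add  r2, r2, #58 → r2=0xf8
epilogue: pop r6=0x8b, sp=0xec
epilogue: pop r3=0xfb, sp=0xed
epilogue: pop r2=0x2c, sp=0xee
epilogue: pop r0=0xe8, sp=0xef
prologue pushed ['r0', 'r2', 'r3', 'r6'] at ['0xee', '0xed', '0xec', '0xeb']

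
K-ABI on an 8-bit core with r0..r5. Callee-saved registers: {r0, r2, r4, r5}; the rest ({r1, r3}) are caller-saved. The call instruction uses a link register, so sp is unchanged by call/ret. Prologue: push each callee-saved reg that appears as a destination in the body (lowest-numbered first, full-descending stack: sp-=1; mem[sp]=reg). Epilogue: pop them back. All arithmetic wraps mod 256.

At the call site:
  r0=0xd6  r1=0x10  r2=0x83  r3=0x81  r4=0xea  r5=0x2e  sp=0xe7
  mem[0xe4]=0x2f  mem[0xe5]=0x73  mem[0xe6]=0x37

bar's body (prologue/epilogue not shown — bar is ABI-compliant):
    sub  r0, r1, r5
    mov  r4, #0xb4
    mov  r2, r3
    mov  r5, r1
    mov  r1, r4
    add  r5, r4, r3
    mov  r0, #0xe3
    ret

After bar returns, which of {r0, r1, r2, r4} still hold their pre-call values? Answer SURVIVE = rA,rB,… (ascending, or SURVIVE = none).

SURVIVE = r0,r2,r4

prologue: push r0 → mem[0xe6]=0xd6, sp=0xe6
prologue: push r2 → mem[0xe5]=0x83, sp=0xe5
prologue: push r4 → mem[0xe4]=0xea, sp=0xe4
prologue: push r5 → mem[0xe3]=0x2e, sp=0xe3
body[0] sub  r0, r1, r5 → r0=0xe2
body[1] mov  r4, #0xb4 → r4=0xb4
body[2] mov  r2, r3 → r2=0x81
body[3] mov  r5, r1 → r5=0x10
body[4] mov  r1, r4 → r1=0xb4
body[5] add  r5, r4, r3 → r5=0x35
body[6] mov  r0, #0xe3 → r0=0xe3
epilogue: pop r5=0x2e, sp=0xe4
epilogue: pop r4=0xea, sp=0xe5
epilogue: pop r2=0x83, sp=0xe6
epilogue: pop r0=0xd6, sp=0xe7
r0: callee-saved, written=True
r1: caller-saved, written=True
r2: callee-saved, written=True
r4: callee-saved, written=True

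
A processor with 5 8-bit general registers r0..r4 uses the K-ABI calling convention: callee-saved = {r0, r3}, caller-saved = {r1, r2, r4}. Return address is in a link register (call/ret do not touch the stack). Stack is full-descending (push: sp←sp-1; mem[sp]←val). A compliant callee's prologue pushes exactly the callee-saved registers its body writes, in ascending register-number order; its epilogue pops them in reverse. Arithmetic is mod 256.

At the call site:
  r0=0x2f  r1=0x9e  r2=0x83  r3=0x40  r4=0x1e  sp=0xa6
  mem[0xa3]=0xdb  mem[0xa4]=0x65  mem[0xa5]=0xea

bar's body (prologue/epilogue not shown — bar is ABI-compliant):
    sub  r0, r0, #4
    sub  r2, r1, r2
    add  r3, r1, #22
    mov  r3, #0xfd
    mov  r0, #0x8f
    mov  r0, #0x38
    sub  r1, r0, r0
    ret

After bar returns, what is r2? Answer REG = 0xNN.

prologue: push r0 → mem[0xa5]=0x2f, sp=0xa5
prologue: push r3 → mem[0xa4]=0x40, sp=0xa4
body[0] sub  r0, r0, #4 → r0=0x2b
body[1] sub  r2, r1, r2 → r2=0x1b
body[2] add  r3, r1, #22 → r3=0xb4
body[3] mov  r3, #0xfd → r3=0xfd
body[4] mov  r0, #0x8f → r0=0x8f
body[5] mov  r0, #0x38 → r0=0x38
body[6] sub  r1, r0, r0 → r1=0x00
epilogue: pop r3=0x40, sp=0xa5
epilogue: pop r0=0x2f, sp=0xa6
r2 is caller-saved → body value

REG = 0x1b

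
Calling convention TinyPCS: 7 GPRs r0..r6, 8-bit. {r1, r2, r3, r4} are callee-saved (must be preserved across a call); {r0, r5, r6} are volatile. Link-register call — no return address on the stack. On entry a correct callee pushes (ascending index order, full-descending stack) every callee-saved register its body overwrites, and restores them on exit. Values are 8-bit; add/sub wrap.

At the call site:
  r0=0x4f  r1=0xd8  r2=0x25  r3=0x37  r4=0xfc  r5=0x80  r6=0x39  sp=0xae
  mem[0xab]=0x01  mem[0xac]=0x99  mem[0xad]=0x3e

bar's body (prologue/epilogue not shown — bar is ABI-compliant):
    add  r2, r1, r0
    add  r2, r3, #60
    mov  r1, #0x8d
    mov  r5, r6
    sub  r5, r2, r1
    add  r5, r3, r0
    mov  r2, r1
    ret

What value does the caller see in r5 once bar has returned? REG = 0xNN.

REG = 0x86

prologue: push r1 → mem[0xad]=0xd8, sp=0xad
prologue: push r2 → mem[0xac]=0x25, sp=0xac
body[0] add  r2, r1, r0 → r2=0x27
body[1] add  r2, r3, #60 → r2=0x73
body[2] mov  r1, #0x8d → r1=0x8d
body[3] mov  r5, r6 → r5=0x39
body[4] sub  r5, r2, r1 → r5=0xe6
body[5] add  r5, r3, r0 → r5=0x86
body[6] mov  r2, r1 → r2=0x8d
epilogue: pop r2=0x25, sp=0xad
epilogue: pop r1=0xd8, sp=0xae
r5 is caller-saved → body value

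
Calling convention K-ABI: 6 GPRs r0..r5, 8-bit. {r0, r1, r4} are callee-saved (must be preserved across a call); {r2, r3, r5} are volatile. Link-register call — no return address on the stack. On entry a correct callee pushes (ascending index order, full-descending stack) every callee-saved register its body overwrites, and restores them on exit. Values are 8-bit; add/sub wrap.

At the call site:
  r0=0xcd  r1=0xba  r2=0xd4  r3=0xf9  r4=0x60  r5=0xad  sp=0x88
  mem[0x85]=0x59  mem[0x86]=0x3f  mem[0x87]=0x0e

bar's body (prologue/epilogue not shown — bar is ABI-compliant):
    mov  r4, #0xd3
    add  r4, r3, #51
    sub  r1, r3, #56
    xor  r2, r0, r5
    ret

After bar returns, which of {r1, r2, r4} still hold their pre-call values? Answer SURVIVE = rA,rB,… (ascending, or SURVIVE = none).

SURVIVE = r1,r4

prologue: push r1 -> mem[0x87]=0xba, sp=0x87
prologue: push r4 -> mem[0x86]=0x60, sp=0x86
body[0] mov  r4, #0xd3 -> r4=0xd3
body[1] add  r4, r3, #51 -> r4=0x2c
body[2] sub  r1, r3, #56 -> r1=0xc1
body[3] xor  r2, r0, r5 -> r2=0x60
epilogue: pop r4=0x60, sp=0x87
epilogue: pop r1=0xba, sp=0x88
r1: callee-saved, written=True
r2: caller-saved, written=True
r4: callee-saved, written=True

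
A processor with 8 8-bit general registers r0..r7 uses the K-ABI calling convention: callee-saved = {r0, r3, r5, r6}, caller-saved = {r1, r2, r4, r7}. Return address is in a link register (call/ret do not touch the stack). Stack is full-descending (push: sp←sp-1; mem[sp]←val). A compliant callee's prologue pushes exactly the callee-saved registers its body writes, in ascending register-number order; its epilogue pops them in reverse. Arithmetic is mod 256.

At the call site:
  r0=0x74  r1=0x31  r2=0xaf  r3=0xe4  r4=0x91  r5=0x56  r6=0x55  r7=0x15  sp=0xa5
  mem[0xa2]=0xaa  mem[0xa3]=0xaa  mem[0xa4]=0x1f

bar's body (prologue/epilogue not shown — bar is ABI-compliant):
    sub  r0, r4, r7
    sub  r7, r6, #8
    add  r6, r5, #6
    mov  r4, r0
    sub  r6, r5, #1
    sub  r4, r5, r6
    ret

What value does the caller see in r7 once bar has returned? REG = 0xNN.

prologue: push r0 -> mem[0xa4]=0x74, sp=0xa4
prologue: push r6 -> mem[0xa3]=0x55, sp=0xa3
body[0] sub  r0, r4, r7 -> r0=0x7c
body[1] sub  r7, r6, #8 -> r7=0x4d
body[2] add  r6, r5, #6 -> r6=0x5c
body[3] mov  r4, r0 -> r4=0x7c
body[4] sub  r6, r5, #1 -> r6=0x55
body[5] sub  r4, r5, r6 -> r4=0x01
epilogue: pop r6=0x55, sp=0xa4
epilogue: pop r0=0x74, sp=0xa5
r7 is caller-saved -> body value

REG = 0x4d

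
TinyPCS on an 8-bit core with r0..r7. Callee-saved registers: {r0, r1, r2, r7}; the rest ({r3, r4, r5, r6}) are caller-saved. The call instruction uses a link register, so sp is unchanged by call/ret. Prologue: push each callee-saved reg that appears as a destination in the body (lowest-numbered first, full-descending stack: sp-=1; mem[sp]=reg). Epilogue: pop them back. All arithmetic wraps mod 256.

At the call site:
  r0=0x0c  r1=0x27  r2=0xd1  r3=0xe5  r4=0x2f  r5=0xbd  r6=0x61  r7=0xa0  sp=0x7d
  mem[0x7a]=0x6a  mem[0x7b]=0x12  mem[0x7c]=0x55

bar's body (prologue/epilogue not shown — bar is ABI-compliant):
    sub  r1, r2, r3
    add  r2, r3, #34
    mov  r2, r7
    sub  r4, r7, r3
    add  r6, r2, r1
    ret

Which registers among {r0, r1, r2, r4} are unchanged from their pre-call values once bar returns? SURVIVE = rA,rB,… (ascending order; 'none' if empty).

SURVIVE = r0,r1,r2

prologue: push r1 -> mem[0x7c]=0x27, sp=0x7c
prologue: push r2 -> mem[0x7b]=0xd1, sp=0x7b
body[0] sub  r1, r2, r3 -> r1=0xec
body[1] add  r2, r3, #34 -> r2=0x07
body[2] mov  r2, r7 -> r2=0xa0
body[3] sub  r4, r7, r3 -> r4=0xbb
body[4] add  r6, r2, r1 -> r6=0x8c
epilogue: pop r2=0xd1, sp=0x7c
epilogue: pop r1=0x27, sp=0x7d
r0: callee-saved, written=False
r1: callee-saved, written=True
r2: callee-saved, written=True
r4: caller-saved, written=True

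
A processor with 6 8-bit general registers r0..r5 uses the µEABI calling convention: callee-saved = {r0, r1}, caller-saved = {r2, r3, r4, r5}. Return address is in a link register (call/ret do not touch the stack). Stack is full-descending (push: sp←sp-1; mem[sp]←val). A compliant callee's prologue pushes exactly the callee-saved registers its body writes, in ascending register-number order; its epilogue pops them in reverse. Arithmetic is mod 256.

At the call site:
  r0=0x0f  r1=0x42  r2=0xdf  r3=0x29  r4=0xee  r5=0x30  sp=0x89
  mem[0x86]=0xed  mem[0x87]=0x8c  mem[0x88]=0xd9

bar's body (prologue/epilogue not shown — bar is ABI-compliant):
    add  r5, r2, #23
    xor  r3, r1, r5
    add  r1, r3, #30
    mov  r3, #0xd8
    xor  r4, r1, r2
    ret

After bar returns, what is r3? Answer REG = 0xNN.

prologue: push r1 -> mem[0x88]=0x42, sp=0x88
body[0] add  r5, r2, #23 -> r5=0xf6
body[1] xor  r3, r1, r5 -> r3=0xb4
body[2] add  r1, r3, #30 -> r1=0xd2
body[3] mov  r3, #0xd8 -> r3=0xd8
body[4] xor  r4, r1, r2 -> r4=0x0d
epilogue: pop r1=0x42, sp=0x89
r3 is caller-saved -> body value

REG = 0xd8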